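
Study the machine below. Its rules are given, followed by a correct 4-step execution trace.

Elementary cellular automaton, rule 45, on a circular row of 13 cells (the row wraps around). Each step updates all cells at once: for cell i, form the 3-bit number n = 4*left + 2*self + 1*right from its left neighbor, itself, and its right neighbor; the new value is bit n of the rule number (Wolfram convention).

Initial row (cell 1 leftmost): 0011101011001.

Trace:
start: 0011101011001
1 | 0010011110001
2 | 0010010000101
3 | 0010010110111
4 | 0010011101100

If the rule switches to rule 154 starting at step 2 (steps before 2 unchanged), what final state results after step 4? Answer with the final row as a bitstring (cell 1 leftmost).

0111110100001

(re-executing steps 2..4 under rule 154; state before step 2: 0010011110001)
2 | 1101111101010
3 | 1001111000000
4 | 0111110100001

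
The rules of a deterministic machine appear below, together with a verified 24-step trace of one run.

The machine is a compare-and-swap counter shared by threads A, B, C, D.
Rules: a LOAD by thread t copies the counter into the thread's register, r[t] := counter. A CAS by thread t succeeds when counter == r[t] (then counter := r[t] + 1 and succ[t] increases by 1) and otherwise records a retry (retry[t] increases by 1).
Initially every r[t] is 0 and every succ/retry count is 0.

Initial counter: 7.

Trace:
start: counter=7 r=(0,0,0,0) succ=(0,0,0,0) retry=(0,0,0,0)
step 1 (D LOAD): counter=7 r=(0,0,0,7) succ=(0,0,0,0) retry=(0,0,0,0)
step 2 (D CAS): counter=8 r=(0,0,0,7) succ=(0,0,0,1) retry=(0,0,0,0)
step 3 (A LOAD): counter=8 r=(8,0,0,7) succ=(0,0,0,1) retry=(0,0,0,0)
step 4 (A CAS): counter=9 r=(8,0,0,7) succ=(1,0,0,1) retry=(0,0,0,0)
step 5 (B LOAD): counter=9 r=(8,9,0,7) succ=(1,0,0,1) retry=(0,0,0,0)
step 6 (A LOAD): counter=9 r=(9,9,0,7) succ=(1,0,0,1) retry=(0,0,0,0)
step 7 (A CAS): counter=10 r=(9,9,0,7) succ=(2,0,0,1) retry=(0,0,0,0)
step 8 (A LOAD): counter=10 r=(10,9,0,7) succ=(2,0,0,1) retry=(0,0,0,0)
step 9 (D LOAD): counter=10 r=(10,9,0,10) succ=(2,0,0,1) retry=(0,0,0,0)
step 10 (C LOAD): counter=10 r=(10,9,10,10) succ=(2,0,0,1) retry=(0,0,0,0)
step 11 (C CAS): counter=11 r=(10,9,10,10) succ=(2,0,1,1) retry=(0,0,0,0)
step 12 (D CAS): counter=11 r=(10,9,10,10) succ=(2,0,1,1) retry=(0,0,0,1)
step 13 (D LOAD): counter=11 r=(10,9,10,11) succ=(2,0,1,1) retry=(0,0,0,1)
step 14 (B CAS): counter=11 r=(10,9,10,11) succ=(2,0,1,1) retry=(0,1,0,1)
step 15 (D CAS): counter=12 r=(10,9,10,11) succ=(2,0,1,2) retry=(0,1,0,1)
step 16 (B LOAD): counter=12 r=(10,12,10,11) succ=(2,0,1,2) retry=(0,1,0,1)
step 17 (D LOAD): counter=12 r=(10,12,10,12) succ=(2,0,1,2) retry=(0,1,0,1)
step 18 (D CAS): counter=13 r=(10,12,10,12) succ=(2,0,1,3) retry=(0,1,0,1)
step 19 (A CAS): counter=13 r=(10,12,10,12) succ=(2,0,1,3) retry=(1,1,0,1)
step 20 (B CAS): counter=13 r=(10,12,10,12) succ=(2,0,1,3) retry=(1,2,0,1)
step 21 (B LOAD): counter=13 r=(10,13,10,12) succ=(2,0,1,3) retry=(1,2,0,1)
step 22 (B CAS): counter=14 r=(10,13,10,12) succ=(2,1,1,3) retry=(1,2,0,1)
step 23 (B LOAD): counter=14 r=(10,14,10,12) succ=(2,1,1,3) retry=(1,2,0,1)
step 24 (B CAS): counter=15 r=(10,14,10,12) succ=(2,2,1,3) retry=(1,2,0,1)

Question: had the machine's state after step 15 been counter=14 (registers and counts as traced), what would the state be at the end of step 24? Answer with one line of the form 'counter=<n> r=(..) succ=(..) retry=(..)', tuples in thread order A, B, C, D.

counter=17 r=(10,16,10,14) succ=(2,2,1,3) retry=(1,2,0,1)

state after step 15 := counter=14 r=(10,9,10,11) succ=(2,0,1,2) retry=(0,1,0,1)
step 16 (B LOAD): counter=14 r=(10,14,10,11) succ=(2,0,1,2) retry=(0,1,0,1)
step 17 (D LOAD): counter=14 r=(10,14,10,14) succ=(2,0,1,2) retry=(0,1,0,1)
step 18 (D CAS): counter=15 r=(10,14,10,14) succ=(2,0,1,3) retry=(0,1,0,1)
step 19 (A CAS): counter=15 r=(10,14,10,14) succ=(2,0,1,3) retry=(1,1,0,1)
step 20 (B CAS): counter=15 r=(10,14,10,14) succ=(2,0,1,3) retry=(1,2,0,1)
step 21 (B LOAD): counter=15 r=(10,15,10,14) succ=(2,0,1,3) retry=(1,2,0,1)
step 22 (B CAS): counter=16 r=(10,15,10,14) succ=(2,1,1,3) retry=(1,2,0,1)
step 23 (B LOAD): counter=16 r=(10,16,10,14) succ=(2,1,1,3) retry=(1,2,0,1)
step 24 (B CAS): counter=17 r=(10,16,10,14) succ=(2,2,1,3) retry=(1,2,0,1)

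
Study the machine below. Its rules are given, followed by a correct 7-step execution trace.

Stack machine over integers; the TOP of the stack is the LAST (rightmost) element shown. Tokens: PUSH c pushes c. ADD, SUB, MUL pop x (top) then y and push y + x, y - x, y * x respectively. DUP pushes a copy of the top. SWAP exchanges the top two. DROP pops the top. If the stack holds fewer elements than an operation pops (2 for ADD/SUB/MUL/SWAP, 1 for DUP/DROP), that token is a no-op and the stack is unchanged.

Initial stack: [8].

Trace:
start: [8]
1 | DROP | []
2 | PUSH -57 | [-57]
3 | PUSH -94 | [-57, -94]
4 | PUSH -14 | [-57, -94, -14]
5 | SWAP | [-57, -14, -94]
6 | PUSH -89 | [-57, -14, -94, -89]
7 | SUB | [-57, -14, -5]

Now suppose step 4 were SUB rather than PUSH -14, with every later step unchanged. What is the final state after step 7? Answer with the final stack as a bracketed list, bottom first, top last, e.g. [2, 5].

(re-executing from step 4 with the substitution; state before step 4: [-57, -94])
4 | SUB | [37]
5 | SWAP | [37]
6 | PUSH -89 | [37, -89]
7 | SUB | [126]

[126]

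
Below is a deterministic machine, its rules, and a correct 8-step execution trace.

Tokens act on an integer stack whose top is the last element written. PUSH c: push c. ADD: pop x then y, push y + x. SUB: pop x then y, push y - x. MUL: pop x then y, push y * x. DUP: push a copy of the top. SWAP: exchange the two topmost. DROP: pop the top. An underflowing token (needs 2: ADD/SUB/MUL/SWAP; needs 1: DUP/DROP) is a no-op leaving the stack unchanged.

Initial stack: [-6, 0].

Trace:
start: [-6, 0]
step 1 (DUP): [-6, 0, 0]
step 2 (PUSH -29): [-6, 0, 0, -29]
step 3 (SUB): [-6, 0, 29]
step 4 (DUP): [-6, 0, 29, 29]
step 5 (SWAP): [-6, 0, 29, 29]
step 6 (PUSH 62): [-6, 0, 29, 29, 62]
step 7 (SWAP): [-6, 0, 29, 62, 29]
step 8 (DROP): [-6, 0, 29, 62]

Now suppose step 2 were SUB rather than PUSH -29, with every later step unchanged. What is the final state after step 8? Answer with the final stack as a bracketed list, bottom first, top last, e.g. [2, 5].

(re-executing from step 2 with the substitution; state before step 2: [-6, 0, 0])
step 2 (SUB): [-6, 0]
step 3 (SUB): [-6]
step 4 (DUP): [-6, -6]
step 5 (SWAP): [-6, -6]
step 6 (PUSH 62): [-6, -6, 62]
step 7 (SWAP): [-6, 62, -6]
step 8 (DROP): [-6, 62]

[-6, 62]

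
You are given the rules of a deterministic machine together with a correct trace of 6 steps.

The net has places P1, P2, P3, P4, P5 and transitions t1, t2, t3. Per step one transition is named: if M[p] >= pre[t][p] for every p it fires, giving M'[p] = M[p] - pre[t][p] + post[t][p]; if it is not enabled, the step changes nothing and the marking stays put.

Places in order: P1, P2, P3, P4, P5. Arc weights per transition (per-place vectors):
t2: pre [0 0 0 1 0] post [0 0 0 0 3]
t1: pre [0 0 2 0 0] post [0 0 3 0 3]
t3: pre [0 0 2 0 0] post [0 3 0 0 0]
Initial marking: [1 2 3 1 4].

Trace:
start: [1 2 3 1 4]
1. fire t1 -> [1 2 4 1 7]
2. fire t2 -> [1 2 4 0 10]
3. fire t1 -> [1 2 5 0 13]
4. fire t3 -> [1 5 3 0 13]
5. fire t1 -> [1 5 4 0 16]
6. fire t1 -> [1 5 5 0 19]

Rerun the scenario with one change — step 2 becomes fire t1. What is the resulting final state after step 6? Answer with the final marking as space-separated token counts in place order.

(re-executing from step 2 with the substitution; state before step 2: [1 2 4 1 7])
2. fire t1 -> [1 2 5 1 10]
3. fire t1 -> [1 2 6 1 13]
4. fire t3 -> [1 5 4 1 13]
5. fire t1 -> [1 5 5 1 16]
6. fire t1 -> [1 5 6 1 19]

1 5 6 1 19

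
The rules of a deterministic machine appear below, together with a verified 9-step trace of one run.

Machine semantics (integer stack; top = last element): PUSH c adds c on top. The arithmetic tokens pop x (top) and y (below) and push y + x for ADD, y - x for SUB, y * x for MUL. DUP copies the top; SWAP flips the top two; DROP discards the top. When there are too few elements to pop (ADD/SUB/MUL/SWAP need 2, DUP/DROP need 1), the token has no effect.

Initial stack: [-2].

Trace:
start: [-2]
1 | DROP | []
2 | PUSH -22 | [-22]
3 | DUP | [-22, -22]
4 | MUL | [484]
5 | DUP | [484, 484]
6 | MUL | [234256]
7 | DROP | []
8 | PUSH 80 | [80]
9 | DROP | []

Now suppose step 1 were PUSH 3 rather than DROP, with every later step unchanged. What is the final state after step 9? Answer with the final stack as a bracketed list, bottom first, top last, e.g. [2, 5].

[-2, 3]

(re-executing from step 1 with the substitution; state before step 1: [-2])
1 | PUSH 3 | [-2, 3]
2 | PUSH -22 | [-2, 3, -22]
3 | DUP | [-2, 3, -22, -22]
4 | MUL | [-2, 3, 484]
5 | DUP | [-2, 3, 484, 484]
6 | MUL | [-2, 3, 234256]
7 | DROP | [-2, 3]
8 | PUSH 80 | [-2, 3, 80]
9 | DROP | [-2, 3]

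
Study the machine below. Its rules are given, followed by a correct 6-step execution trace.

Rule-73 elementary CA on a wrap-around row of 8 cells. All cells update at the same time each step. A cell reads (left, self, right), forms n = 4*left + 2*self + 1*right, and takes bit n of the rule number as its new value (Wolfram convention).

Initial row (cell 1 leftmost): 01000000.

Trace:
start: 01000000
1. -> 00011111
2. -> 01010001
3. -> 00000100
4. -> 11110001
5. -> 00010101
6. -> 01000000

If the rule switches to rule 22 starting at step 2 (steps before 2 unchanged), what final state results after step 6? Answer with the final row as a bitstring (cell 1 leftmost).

(re-executing steps 2..6 under rule 22; state before step 2: 00011111)
2. -> 10100000
3. -> 10110001
4. -> 00001010
5. -> 00011011
6. -> 10100000

10100000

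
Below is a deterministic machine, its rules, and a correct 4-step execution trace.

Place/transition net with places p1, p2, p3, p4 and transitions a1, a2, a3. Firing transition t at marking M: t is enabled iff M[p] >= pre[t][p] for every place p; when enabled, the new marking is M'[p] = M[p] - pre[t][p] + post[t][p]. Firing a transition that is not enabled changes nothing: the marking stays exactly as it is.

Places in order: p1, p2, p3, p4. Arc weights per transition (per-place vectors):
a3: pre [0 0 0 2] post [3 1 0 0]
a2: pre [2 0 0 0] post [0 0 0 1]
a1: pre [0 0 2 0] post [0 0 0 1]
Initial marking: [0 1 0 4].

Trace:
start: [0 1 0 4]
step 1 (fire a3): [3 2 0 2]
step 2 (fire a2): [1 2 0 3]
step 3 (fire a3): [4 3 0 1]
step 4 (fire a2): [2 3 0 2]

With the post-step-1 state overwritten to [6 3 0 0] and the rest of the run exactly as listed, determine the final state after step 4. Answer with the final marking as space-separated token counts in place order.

2 3 0 2

state after step 1 := [6 3 0 0]
step 2 (fire a2): [4 3 0 1]
step 3 (fire a3): [4 3 0 1]
step 4 (fire a2): [2 3 0 2]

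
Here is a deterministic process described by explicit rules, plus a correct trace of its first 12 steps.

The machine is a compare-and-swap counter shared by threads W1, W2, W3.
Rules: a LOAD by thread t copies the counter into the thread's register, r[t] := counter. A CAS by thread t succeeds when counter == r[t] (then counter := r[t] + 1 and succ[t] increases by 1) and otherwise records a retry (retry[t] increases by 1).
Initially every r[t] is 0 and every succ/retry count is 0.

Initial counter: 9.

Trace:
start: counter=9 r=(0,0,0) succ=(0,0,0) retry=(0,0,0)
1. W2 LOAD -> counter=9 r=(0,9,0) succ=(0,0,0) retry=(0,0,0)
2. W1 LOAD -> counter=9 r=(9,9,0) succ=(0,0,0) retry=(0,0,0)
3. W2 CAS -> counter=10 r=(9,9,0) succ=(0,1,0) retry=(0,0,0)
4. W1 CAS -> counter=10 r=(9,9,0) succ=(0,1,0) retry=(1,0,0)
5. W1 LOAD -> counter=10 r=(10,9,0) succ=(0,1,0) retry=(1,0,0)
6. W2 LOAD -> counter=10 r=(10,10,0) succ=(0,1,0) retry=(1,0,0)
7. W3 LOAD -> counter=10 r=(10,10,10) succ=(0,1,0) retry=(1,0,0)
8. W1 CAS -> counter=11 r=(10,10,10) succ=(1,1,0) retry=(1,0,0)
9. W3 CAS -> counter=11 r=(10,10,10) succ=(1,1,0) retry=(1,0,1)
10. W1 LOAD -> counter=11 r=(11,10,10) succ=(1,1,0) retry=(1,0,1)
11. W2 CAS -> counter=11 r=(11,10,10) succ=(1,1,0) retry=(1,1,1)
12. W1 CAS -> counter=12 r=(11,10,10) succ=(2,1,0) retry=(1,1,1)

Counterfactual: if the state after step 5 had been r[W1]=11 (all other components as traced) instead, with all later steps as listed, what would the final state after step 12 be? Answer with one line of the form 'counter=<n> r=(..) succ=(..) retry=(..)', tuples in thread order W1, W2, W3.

state after step 5 := counter=10 r=(11,9,0) succ=(0,1,0) retry=(1,0,0)
6. W2 LOAD -> counter=10 r=(11,10,0) succ=(0,1,0) retry=(1,0,0)
7. W3 LOAD -> counter=10 r=(11,10,10) succ=(0,1,0) retry=(1,0,0)
8. W1 CAS -> counter=10 r=(11,10,10) succ=(0,1,0) retry=(2,0,0)
9. W3 CAS -> counter=11 r=(11,10,10) succ=(0,1,1) retry=(2,0,0)
10. W1 LOAD -> counter=11 r=(11,10,10) succ=(0,1,1) retry=(2,0,0)
11. W2 CAS -> counter=11 r=(11,10,10) succ=(0,1,1) retry=(2,1,0)
12. W1 CAS -> counter=12 r=(11,10,10) succ=(1,1,1) retry=(2,1,0)

counter=12 r=(11,10,10) succ=(1,1,1) retry=(2,1,0)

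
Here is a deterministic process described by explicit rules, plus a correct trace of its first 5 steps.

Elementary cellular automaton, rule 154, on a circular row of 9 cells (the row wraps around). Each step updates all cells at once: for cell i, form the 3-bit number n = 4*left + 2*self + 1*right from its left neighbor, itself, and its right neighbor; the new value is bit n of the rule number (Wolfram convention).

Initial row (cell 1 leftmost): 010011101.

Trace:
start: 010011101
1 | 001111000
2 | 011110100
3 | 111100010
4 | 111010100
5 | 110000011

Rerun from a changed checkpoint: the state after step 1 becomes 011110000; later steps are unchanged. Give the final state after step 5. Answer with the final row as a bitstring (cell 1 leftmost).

100000111

state after step 1 := 011110000
2 | 111101000
3 | 111000101
4 | 110101001
5 | 100000111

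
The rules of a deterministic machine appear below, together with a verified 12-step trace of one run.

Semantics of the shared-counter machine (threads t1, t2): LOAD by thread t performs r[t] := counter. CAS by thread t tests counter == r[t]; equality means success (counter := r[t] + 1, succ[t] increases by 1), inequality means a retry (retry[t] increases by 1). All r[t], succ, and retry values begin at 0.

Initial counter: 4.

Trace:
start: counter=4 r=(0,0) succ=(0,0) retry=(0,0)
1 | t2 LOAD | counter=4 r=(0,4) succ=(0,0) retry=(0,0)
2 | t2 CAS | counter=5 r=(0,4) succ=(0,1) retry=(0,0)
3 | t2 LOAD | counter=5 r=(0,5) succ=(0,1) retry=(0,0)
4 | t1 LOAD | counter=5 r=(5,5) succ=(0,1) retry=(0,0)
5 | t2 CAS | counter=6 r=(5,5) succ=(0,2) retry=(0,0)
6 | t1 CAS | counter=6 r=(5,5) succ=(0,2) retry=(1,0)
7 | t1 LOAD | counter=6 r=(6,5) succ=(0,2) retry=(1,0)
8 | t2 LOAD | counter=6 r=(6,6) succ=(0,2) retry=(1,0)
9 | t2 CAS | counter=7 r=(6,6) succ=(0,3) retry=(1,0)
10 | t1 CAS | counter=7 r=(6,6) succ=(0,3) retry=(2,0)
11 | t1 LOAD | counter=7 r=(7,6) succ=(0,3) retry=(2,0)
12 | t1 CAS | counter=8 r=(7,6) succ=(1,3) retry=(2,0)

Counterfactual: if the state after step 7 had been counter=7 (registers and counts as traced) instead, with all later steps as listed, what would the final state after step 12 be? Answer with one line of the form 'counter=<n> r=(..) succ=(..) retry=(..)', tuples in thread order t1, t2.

counter=9 r=(8,7) succ=(1,3) retry=(2,0)

state after step 7 := counter=7 r=(6,5) succ=(0,2) retry=(1,0)
8 | t2 LOAD | counter=7 r=(6,7) succ=(0,2) retry=(1,0)
9 | t2 CAS | counter=8 r=(6,7) succ=(0,3) retry=(1,0)
10 | t1 CAS | counter=8 r=(6,7) succ=(0,3) retry=(2,0)
11 | t1 LOAD | counter=8 r=(8,7) succ=(0,3) retry=(2,0)
12 | t1 CAS | counter=9 r=(8,7) succ=(1,3) retry=(2,0)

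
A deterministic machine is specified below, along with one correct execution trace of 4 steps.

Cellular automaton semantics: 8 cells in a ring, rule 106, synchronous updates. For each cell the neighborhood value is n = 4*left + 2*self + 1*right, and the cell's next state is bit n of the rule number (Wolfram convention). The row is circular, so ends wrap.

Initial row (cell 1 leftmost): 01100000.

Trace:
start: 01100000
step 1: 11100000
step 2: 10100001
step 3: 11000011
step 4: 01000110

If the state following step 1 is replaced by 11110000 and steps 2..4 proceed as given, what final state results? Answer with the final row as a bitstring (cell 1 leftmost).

11000110

state after step 1 := 11110000
step 2: 10010001
step 3: 10100011
step 4: 11000110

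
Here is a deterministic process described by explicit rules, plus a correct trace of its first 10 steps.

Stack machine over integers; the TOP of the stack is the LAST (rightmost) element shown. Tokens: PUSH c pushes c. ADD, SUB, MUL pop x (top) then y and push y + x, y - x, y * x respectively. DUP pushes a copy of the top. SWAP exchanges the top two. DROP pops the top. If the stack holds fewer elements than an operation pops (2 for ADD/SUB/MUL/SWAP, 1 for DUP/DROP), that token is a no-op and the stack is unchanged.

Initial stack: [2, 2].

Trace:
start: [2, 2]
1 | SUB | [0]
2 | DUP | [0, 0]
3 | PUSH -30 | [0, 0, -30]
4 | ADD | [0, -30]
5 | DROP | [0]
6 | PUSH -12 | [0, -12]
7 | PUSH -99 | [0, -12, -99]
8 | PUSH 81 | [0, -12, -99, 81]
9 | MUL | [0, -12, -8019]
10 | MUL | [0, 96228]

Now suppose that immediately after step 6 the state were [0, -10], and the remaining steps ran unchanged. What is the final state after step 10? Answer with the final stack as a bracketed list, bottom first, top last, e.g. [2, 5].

state after step 6 := [0, -10]
7 | PUSH -99 | [0, -10, -99]
8 | PUSH 81 | [0, -10, -99, 81]
9 | MUL | [0, -10, -8019]
10 | MUL | [0, 80190]

[0, 80190]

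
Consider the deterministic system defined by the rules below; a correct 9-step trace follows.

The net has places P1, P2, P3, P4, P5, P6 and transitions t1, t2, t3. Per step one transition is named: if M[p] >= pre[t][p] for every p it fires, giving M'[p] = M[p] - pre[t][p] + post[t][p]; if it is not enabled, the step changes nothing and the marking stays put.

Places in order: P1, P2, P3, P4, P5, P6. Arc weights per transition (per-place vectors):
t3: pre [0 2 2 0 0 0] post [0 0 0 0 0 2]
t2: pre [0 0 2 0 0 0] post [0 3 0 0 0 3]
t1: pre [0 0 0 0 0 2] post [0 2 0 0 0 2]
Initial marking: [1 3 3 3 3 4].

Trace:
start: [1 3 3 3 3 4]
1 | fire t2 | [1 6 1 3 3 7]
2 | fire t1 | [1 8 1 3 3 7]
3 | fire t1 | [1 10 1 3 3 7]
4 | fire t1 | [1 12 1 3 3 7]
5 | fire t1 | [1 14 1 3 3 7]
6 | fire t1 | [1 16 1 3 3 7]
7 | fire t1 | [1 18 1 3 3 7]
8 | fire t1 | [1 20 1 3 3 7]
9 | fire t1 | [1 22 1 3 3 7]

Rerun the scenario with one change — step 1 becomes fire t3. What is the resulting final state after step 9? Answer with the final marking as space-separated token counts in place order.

1 17 1 3 3 6

(re-executing from step 1 with the substitution; state before step 1: [1 3 3 3 3 4])
1 | fire t3 | [1 1 1 3 3 6]
2 | fire t1 | [1 3 1 3 3 6]
3 | fire t1 | [1 5 1 3 3 6]
4 | fire t1 | [1 7 1 3 3 6]
5 | fire t1 | [1 9 1 3 3 6]
6 | fire t1 | [1 11 1 3 3 6]
7 | fire t1 | [1 13 1 3 3 6]
8 | fire t1 | [1 15 1 3 3 6]
9 | fire t1 | [1 17 1 3 3 6]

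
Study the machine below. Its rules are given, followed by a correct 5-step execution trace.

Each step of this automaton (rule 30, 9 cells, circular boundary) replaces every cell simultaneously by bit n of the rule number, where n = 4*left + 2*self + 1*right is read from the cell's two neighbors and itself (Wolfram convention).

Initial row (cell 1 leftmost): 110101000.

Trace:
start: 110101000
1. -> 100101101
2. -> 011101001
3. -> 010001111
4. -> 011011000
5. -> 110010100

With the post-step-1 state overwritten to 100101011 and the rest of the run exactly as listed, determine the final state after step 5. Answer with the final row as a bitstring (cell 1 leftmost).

011010011

state after step 1 := 100101011
2. -> 011101010
3. -> 110001011
4. -> 001011010
5. -> 011010011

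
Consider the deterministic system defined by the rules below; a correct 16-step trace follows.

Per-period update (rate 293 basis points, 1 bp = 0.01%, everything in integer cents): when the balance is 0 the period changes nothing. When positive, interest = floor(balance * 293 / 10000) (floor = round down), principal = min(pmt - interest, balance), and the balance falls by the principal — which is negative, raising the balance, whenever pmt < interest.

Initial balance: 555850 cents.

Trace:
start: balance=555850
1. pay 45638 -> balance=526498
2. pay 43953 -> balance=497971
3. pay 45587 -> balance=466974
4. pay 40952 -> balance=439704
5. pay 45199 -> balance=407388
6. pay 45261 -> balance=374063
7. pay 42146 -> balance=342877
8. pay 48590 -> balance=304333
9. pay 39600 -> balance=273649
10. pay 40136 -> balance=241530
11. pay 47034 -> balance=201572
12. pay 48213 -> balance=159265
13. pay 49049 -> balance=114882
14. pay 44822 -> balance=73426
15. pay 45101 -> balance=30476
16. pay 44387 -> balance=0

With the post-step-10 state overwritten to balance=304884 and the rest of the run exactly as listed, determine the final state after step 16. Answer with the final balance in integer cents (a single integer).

state after step 10 := balance=304884
11. pay 47034 -> balance=266783
12. pay 48213 -> balance=226386
13. pay 49049 -> balance=183970
14. pay 44822 -> balance=144538
15. pay 45101 -> balance=103671
16. pay 44387 -> balance=62321

62321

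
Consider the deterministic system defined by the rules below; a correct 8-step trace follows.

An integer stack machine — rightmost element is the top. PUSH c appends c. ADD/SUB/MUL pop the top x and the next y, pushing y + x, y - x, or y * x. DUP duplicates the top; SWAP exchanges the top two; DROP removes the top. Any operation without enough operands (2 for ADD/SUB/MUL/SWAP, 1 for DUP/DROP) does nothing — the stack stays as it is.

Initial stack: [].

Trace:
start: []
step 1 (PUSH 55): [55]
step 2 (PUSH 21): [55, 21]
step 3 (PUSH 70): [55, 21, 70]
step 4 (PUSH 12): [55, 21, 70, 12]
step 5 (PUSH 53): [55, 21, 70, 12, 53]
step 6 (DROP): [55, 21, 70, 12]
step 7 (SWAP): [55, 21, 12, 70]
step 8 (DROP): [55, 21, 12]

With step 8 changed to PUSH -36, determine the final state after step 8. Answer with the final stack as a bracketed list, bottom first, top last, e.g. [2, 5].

[55, 21, 12, 70, -36]

(re-executing from step 8 with the substitution; state before step 8: [55, 21, 12, 70])
step 8 (PUSH -36): [55, 21, 12, 70, -36]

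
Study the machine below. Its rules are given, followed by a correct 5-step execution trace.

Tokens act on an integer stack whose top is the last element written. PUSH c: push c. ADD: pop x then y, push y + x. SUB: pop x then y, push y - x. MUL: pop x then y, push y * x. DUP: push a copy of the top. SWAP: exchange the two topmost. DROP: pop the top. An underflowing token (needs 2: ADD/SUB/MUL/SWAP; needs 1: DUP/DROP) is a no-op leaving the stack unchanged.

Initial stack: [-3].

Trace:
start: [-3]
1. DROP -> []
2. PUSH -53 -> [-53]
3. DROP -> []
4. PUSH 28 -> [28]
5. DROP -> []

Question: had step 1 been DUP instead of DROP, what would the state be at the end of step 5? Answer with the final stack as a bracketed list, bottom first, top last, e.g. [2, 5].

[-3, -3]

(re-executing from step 1 with the substitution; state before step 1: [-3])
1. DUP -> [-3, -3]
2. PUSH -53 -> [-3, -3, -53]
3. DROP -> [-3, -3]
4. PUSH 28 -> [-3, -3, 28]
5. DROP -> [-3, -3]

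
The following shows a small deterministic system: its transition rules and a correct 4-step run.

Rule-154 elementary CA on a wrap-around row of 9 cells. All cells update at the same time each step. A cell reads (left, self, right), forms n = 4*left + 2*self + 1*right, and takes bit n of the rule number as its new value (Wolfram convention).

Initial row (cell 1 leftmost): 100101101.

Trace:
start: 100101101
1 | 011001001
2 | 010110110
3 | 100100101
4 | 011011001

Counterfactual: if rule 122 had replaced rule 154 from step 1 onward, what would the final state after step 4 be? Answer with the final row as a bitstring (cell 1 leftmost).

111111100

(re-executing steps 1..4 under rule 122; state before step 1: 100101101)
1 | 111011111
2 | 001110000
3 | 011011000
4 | 111111100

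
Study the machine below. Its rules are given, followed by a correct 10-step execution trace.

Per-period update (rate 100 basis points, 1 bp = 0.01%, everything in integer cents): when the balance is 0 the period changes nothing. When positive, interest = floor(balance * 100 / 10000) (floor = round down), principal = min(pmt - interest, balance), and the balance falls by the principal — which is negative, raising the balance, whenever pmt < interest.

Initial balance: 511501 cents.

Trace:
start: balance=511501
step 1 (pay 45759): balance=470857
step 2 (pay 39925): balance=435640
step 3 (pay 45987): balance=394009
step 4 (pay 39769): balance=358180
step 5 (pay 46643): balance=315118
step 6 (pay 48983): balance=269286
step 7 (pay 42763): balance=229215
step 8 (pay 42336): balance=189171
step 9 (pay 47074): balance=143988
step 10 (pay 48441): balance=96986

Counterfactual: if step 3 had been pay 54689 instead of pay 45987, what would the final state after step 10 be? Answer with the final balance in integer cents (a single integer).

87657

(re-executing from step 3 with the substitution; state before step 3: balance=435640)
step 3 (pay 54689): balance=385307
step 4 (pay 39769): balance=349391
step 5 (pay 46643): balance=306241
step 6 (pay 48983): balance=260320
step 7 (pay 42763): balance=220160
step 8 (pay 42336): balance=180025
step 9 (pay 47074): balance=134751
step 10 (pay 48441): balance=87657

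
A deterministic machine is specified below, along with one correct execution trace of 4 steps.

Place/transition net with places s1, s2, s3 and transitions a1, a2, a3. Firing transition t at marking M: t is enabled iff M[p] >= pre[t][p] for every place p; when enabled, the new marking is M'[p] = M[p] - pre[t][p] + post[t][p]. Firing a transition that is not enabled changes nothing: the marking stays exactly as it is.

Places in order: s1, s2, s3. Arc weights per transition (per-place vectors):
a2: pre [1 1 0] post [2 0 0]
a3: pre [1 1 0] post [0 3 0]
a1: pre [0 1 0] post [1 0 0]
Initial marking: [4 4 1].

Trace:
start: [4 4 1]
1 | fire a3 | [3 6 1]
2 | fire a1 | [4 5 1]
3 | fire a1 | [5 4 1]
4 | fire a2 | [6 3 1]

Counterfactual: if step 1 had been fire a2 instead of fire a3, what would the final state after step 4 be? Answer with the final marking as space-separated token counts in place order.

(re-executing from step 1 with the substitution; state before step 1: [4 4 1])
1 | fire a2 | [5 3 1]
2 | fire a1 | [6 2 1]
3 | fire a1 | [7 1 1]
4 | fire a2 | [8 0 1]

8 0 1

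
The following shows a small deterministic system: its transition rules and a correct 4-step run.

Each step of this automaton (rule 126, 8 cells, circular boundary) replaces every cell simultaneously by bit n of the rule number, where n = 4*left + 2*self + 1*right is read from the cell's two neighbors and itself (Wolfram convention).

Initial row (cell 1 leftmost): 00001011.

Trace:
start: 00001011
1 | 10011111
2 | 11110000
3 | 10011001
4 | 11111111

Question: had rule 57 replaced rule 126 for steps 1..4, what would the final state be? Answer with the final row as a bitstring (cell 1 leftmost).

(re-executing steps 1..4 under rule 57; state before step 1: 00001011)
1 | 11100110
2 | 10010101
3 | 01001011
4 | 10100110

10100110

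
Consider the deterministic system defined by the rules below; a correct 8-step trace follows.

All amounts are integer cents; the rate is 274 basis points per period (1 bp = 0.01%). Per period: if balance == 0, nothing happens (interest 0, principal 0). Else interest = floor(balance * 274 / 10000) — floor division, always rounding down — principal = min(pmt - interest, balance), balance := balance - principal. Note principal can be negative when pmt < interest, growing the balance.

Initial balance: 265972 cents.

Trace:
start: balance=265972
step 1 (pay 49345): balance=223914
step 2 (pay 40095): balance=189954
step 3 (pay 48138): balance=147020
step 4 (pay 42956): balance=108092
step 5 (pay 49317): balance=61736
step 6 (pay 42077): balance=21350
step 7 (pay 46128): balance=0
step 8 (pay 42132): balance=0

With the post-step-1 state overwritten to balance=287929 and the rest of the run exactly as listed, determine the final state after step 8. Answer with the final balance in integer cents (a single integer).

state after step 1 := balance=287929
step 2 (pay 40095): balance=255723
step 3 (pay 48138): balance=214591
step 4 (pay 42956): balance=177514
step 5 (pay 49317): balance=133060
step 6 (pay 42077): balance=94628
step 7 (pay 46128): balance=51092
step 8 (pay 42132): balance=10359

10359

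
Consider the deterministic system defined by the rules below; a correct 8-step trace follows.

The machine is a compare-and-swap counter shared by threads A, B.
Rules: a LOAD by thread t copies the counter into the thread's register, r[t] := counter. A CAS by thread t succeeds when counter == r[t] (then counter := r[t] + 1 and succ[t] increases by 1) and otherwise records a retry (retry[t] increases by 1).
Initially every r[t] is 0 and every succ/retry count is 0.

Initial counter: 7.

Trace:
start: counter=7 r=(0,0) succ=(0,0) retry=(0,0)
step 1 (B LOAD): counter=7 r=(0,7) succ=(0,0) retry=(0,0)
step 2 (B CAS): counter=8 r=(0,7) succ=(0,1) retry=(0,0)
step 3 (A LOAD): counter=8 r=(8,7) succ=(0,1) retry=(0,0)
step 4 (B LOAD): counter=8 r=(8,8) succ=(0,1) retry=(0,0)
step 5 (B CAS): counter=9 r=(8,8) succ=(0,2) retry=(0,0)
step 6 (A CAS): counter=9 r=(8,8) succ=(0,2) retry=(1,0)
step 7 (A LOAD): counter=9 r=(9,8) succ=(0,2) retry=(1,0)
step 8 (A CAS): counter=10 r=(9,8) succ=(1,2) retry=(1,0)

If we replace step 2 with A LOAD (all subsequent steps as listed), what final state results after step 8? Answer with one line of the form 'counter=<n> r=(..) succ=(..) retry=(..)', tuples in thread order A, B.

(re-executing from step 2 with the substitution; state before step 2: counter=7 r=(0,7) succ=(0,0) retry=(0,0))
step 2 (A LOAD): counter=7 r=(7,7) succ=(0,0) retry=(0,0)
step 3 (A LOAD): counter=7 r=(7,7) succ=(0,0) retry=(0,0)
step 4 (B LOAD): counter=7 r=(7,7) succ=(0,0) retry=(0,0)
step 5 (B CAS): counter=8 r=(7,7) succ=(0,1) retry=(0,0)
step 6 (A CAS): counter=8 r=(7,7) succ=(0,1) retry=(1,0)
step 7 (A LOAD): counter=8 r=(8,7) succ=(0,1) retry=(1,0)
step 8 (A CAS): counter=9 r=(8,7) succ=(1,1) retry=(1,0)

counter=9 r=(8,7) succ=(1,1) retry=(1,0)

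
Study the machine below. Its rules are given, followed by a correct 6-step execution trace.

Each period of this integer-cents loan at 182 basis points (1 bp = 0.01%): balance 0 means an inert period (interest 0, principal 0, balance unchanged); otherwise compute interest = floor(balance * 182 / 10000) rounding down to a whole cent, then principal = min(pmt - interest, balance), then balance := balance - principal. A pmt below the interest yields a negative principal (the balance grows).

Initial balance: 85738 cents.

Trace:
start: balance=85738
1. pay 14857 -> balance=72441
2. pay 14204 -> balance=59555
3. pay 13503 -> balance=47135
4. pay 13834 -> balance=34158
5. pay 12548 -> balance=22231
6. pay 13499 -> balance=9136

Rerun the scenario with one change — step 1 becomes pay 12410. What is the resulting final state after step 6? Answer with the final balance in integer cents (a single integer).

(re-executing from step 1 with the substitution; state before step 1: balance=85738)
1. pay 12410 -> balance=74888
2. pay 14204 -> balance=62046
3. pay 13503 -> balance=49672
4. pay 13834 -> balance=36742
5. pay 12548 -> balance=24862
6. pay 13499 -> balance=11815

11815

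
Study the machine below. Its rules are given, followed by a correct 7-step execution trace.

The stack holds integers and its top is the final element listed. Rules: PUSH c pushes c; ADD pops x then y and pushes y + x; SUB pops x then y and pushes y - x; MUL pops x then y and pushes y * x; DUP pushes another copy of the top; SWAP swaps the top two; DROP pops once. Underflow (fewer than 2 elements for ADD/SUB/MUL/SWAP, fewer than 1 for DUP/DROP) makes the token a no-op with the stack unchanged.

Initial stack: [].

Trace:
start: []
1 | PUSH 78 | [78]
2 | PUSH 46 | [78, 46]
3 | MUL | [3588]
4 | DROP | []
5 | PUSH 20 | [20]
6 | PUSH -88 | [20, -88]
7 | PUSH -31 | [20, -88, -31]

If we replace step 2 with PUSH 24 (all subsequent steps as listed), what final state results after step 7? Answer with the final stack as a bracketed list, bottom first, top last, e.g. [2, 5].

(re-executing from step 2 with the substitution; state before step 2: [78])
2 | PUSH 24 | [78, 24]
3 | MUL | [1872]
4 | DROP | []
5 | PUSH 20 | [20]
6 | PUSH -88 | [20, -88]
7 | PUSH -31 | [20, -88, -31]

[20, -88, -31]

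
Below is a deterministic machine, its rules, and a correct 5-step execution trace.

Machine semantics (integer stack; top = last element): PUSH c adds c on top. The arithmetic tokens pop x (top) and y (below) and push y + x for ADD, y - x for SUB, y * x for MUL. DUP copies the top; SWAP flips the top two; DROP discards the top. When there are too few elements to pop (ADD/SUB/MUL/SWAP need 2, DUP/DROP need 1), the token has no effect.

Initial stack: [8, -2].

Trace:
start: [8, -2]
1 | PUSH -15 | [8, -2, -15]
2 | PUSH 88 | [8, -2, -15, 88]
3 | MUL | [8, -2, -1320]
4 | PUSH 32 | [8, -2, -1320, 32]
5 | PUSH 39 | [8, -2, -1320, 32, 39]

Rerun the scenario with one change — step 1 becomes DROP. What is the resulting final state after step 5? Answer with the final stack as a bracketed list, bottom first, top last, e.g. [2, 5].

(re-executing from step 1 with the substitution; state before step 1: [8, -2])
1 | DROP | [8]
2 | PUSH 88 | [8, 88]
3 | MUL | [704]
4 | PUSH 32 | [704, 32]
5 | PUSH 39 | [704, 32, 39]

[704, 32, 39]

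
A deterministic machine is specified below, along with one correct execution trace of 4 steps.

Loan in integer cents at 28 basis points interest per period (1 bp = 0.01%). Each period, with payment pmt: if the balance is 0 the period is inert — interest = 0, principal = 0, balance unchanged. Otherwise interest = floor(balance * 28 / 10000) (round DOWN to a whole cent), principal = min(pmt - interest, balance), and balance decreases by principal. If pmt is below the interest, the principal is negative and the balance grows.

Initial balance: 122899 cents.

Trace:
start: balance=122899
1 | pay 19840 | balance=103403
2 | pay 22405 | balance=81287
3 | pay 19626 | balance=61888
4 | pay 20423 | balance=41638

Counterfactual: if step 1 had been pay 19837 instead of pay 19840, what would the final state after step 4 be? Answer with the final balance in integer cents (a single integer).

(re-executing from step 1 with the substitution; state before step 1: balance=122899)
1 | pay 19837 | balance=103406
2 | pay 22405 | balance=81290
3 | pay 19626 | balance=61891
4 | pay 20423 | balance=41641

41641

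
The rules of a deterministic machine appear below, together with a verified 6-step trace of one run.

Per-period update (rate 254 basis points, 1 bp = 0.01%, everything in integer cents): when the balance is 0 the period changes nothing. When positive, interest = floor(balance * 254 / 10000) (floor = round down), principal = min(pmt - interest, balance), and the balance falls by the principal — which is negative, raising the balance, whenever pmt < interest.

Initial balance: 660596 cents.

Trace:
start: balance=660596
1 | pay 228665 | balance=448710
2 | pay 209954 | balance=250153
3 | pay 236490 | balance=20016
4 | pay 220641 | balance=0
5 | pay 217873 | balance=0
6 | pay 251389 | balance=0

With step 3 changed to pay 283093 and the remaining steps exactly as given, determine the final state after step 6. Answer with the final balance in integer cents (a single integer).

0

(re-executing from step 3 with the substitution; state before step 3: balance=250153)
3 | pay 283093 | balance=0
4 | pay 220641 | balance=0
5 | pay 217873 | balance=0
6 | pay 251389 | balance=0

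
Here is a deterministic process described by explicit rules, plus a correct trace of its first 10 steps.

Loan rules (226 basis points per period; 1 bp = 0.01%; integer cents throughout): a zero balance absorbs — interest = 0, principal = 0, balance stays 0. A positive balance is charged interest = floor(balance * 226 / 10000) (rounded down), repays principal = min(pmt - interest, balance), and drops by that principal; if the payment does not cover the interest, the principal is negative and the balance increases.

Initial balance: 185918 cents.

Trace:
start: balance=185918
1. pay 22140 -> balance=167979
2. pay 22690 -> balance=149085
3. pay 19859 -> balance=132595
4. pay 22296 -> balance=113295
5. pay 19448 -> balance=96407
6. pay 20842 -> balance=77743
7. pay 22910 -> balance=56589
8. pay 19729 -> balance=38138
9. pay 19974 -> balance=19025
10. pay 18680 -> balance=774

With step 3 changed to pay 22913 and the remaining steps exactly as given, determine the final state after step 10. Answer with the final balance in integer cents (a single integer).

0

(re-executing from step 3 with the substitution; state before step 3: balance=149085)
3. pay 22913 -> balance=129541
4. pay 22296 -> balance=110172
5. pay 19448 -> balance=93213
6. pay 20842 -> balance=74477
7. pay 22910 -> balance=53250
8. pay 19729 -> balance=34724
9. pay 19974 -> balance=15534
10. pay 18680 -> balance=0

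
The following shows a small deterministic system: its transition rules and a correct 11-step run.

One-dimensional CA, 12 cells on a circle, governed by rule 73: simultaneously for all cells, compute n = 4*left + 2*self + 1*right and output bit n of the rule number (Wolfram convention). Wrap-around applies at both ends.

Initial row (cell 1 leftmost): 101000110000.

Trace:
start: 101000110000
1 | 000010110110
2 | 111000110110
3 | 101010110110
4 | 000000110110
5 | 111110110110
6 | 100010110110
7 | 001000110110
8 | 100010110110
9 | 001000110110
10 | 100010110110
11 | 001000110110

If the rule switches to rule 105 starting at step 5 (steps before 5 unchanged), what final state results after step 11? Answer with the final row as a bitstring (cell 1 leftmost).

(re-executing steps 5..11 under rule 105; state before step 5: 000000110110)
5 | 111110111110
6 | 100011100011
7 | 101010101010
8 | 010101010101
9 | 101010101010
10 | 010101010101
11 | 101010101010

101010101010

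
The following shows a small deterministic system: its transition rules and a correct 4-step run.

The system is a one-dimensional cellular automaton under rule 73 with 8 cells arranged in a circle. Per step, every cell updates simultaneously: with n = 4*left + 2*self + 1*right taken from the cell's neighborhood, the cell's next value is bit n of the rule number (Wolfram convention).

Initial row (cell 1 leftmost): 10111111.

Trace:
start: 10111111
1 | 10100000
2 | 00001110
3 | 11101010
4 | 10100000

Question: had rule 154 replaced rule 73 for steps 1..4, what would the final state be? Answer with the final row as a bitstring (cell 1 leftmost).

11111011

(re-executing steps 1..4 under rule 154; state before step 1: 10111111)
1 | 00111111
2 | 11111110
3 | 11111100
4 | 11111011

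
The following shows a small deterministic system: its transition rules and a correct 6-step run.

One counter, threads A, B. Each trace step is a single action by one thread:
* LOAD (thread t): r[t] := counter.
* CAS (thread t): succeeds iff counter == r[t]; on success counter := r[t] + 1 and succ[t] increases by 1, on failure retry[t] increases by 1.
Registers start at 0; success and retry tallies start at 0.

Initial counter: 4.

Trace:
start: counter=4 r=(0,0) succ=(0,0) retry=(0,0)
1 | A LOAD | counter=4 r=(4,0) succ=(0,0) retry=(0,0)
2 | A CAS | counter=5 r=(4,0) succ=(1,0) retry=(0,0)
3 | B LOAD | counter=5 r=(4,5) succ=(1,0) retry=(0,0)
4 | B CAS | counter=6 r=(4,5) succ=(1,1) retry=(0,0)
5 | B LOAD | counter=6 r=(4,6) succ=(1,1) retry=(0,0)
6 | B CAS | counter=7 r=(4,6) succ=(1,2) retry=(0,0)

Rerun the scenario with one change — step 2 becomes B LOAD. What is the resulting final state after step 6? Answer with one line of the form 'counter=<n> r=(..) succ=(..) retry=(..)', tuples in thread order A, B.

counter=6 r=(4,5) succ=(0,2) retry=(0,0)

(re-executing from step 2 with the substitution; state before step 2: counter=4 r=(4,0) succ=(0,0) retry=(0,0))
2 | B LOAD | counter=4 r=(4,4) succ=(0,0) retry=(0,0)
3 | B LOAD | counter=4 r=(4,4) succ=(0,0) retry=(0,0)
4 | B CAS | counter=5 r=(4,4) succ=(0,1) retry=(0,0)
5 | B LOAD | counter=5 r=(4,5) succ=(0,1) retry=(0,0)
6 | B CAS | counter=6 r=(4,5) succ=(0,2) retry=(0,0)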